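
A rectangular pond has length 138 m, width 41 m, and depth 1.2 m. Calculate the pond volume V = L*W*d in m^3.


Base area = L * W = 138 * 41 = 5658 m^2
Volume = area * depth = 5658 * 1.2 = 6789.6 m^3

6789.6 m^3


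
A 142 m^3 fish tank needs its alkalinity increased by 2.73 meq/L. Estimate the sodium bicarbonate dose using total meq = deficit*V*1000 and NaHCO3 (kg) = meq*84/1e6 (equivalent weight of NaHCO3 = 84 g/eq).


Tank volume in L = 142 m^3 * 1000 = 142000 L
Total meq required = 2.73 meq/L * 142000 L = 387660 meq
NaHCO3 mass = 387660 meq * 84 mg/meq / 1e6 = 32.5634 kg

32.5634 kg


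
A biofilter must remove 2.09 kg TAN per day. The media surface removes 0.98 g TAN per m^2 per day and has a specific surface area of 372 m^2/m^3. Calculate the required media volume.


A = 2.09*1000 / 0.98 = 2132.6531 m^2
V = 2132.6531 / 372 = 5.73294

5.73294 m^3


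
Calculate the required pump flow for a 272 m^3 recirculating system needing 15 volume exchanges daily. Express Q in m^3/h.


Daily recirculation volume = 272 m^3 * 15 = 4080 m^3/day
Flow rate Q = daily volume / 24 h = 4080 / 24 = 170 m^3/h

170 m^3/h


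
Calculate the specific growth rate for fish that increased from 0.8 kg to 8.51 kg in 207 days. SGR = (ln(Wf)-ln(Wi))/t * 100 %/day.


ln(W_f) = ln(8.51) = 2.1412419
ln(W_i) = ln(0.8) = -0.22314355
ln(W_f) - ln(W_i) = 2.1412419 - -0.22314355 = 2.3643854
SGR = 2.3643854 / 207 * 100 = 1.14222 %/day

1.14222 %/day


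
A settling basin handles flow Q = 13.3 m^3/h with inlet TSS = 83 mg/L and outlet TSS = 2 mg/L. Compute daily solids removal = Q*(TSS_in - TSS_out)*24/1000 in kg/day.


Concentration drop: TSS_in - TSS_out = 83 - 2 = 81 mg/L
Hourly solids removed = Q * dTSS = 13.3 m^3/h * 81 mg/L = 1077.3 g/h  (m^3/h * mg/L = g/h)
Daily solids removed = 1077.3 * 24 = 25855.2 g/day
Convert g to kg: 25855.2 / 1000 = 25.8552 kg/day

25.8552 kg/day


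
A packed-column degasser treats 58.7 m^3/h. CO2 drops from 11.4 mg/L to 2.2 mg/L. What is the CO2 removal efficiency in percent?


CO2_out / CO2_in = 2.2 / 11.4 = 0.19298246
Fraction remaining = 0.19298246
efficiency = (1 - 0.19298246) * 100 = 80.7018 %

80.7018 %


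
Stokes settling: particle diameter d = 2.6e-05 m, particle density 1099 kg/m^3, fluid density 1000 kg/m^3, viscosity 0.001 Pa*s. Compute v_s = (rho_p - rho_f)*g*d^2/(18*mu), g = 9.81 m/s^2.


Density difference: rho_p - rho_f = 1099 - 1000 = 99 kg/m^3
d^2 = (2.6e-05)^2 = 6.76e-10 m^2
Numerator = (rho_p - rho_f) * g * d^2 = 99 * 9.81 * 6.76e-10 = 6.5652444e-07
Denominator = 18 * mu = 18 * 0.001 = 0.018
v_s = 6.5652444e-07 / 0.018 = 3.64736e-05 m/s
Check: Re = rho_f * v_s * d / mu = 1000 * 3.64736e-05 * 2.6e-05 / 0.001 = 9.48e-04 < 1, so Stokes' law applies.

3.64736e-05 m/s


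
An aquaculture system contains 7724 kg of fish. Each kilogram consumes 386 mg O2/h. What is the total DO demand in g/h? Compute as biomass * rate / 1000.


Total O2 consumption (mg/h) = 7724 kg * 386 mg/(kg*h) = 2981464 mg/h
Convert to g/h: 2981464 / 1000 = 2981.464 g/h

2981.464 g/h


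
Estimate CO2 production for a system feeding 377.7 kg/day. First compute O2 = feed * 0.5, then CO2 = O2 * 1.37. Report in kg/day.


O2 = 377.7 * 0.5 = 188.85
CO2 = 188.85 * 1.37 = 258.7245

258.7245 kg/day


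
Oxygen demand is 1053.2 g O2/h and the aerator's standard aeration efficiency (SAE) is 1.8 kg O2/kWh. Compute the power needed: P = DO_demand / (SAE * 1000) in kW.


SAE in g O2/kWh = 1.8 * 1000 = 1800 g/kWh
P = DO_demand / SAE_g = 1053.2 / 1800 = 0.585111 kW

0.585111 kW


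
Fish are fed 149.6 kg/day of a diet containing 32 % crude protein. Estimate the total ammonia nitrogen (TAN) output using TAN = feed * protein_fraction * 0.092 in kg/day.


Protein in feed = 149.6 * 32/100 = 47.872 kg/day
TAN = protein * 0.092 = 47.872 * 0.092 = 4.404224 kg/day

4.404224 kg/day


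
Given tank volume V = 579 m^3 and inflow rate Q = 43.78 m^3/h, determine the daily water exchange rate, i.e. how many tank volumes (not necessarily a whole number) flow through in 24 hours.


Daily flow volume = 43.78 m^3/h * 24 h = 1050.72 m^3/day
Exchanges = daily flow / tank volume = 1050.72 / 579 = 1.81472 exchanges/day

1.81472 exchanges/day


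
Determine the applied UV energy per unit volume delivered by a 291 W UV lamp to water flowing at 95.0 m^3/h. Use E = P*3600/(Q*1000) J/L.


Energy delivered per hour = 291 W * 3600 s = 1047600 J/h
Volume treated per hour = 95.0 m^3/h * 1000 = 95000 L/h
dose = 1047600 / 95000 = 11.0274 J/L

11.0274 J/L


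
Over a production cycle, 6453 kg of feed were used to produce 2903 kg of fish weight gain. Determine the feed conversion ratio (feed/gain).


FCR = feed consumed / weight gained
FCR = 6453 kg / 2903 kg = 2.22287

2.22287


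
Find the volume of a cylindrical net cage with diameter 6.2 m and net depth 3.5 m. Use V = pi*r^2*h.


r = d/2 = 6.2/2 = 3.1 m
Base area = pi*r^2 = pi*3.1^2 = 30.190705 m^2
Volume = 30.190705 * 3.5 = 105.667 m^3

105.667 m^3


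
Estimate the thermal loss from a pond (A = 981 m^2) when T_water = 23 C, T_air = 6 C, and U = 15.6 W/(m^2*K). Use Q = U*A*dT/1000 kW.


Temperature difference dT = 23 - 6 = 17 K
Heat loss (W) = U * A * dT = 15.6 * 981 * 17 = 260161.2 W
Convert to kW: 260161.2 / 1000 = 260.1612 kW

260.1612 kW


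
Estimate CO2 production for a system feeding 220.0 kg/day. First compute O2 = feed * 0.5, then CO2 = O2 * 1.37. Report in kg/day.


O2 = 220.0 * 0.5 = 110
CO2 = 110 * 1.37 = 150.7

150.7 kg/day


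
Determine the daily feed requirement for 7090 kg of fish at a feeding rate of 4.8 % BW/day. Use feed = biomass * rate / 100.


Feeding rate fraction = 4.8% / 100 = 0.048
Daily feed = 7090 kg * 0.048 = 340.32 kg/day

340.32 kg/day


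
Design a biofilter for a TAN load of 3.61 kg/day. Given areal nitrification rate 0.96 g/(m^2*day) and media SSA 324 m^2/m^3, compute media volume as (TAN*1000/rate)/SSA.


A = 3.61*1000 / 0.96 = 3760.4167 m^2
V = 3760.4167 / 324 = 11.6062

11.6062 m^3


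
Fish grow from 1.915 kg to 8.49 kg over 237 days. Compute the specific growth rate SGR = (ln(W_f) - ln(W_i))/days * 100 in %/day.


ln(W_f) = ln(8.49) = 2.138889
ln(W_i) = ln(1.915) = 0.64971762
ln(W_f) - ln(W_i) = 2.138889 - 0.64971762 = 1.4891714
SGR = 1.4891714 / 237 * 100 = 0.628342 %/day

0.628342 %/day


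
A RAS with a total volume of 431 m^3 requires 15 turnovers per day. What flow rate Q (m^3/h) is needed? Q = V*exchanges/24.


Daily recirculation volume = 431 m^3 * 15 = 6465 m^3/day
Flow rate Q = daily volume / 24 h = 6465 / 24 = 269.375 m^3/h

269.375 m^3/h


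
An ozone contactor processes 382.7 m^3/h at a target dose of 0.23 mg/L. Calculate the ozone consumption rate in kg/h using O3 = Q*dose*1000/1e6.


O3 demand (mg/h) = Q * dose * 1000 = 382.7 * 0.23 * 1000 = 88021 mg/h
Convert mg to kg: 88021 / 1e6 = 0.088021 kg/h

0.088021 kg/h


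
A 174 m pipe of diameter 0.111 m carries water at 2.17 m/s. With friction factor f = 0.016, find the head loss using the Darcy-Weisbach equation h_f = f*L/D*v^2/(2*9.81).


v^2 = 2.17^2 = 4.7089 m^2/s^2
L/D = 174/0.111 = 1567.5676
h_f = f*(L/D)*v^2/(2g) = 0.016 * 1567.5676 * 4.7089 / 19.62 = 6.01959 m

6.01959 m


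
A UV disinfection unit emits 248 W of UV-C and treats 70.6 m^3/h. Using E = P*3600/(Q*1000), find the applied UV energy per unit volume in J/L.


Energy delivered per hour = 248 W * 3600 s = 892800 J/h
Volume treated per hour = 70.6 m^3/h * 1000 = 70600 L/h
dose = 892800 / 70600 = 12.6459 J/L

12.6459 J/L


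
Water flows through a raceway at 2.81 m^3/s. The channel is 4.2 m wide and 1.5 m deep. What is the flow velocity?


Cross-sectional area = W * d = 4.2 * 1.5 = 6.3 m^2
Velocity = Q / A = 2.81 / 6.3 = 0.446032 m/s

0.446032 m/s


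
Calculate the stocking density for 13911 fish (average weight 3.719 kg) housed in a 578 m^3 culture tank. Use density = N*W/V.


Total biomass = 13911 fish * 3.719 kg = 51735.009 kg
Density = total biomass / volume = 51735.009 / 578 = 89.5069 kg/m^3

89.5069 kg/m^3


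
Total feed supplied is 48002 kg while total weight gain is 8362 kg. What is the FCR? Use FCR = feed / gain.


FCR = feed consumed / weight gained
FCR = 48002 kg / 8362 kg = 5.74049

5.74049


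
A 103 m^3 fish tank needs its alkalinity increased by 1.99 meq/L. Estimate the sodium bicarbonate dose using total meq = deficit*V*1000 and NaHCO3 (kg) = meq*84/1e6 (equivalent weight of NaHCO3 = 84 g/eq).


Tank volume in L = 103 m^3 * 1000 = 103000 L
Total meq required = 1.99 meq/L * 103000 L = 204970 meq
NaHCO3 mass = 204970 meq * 84 mg/meq / 1e6 = 17.2175 kg

17.2175 kg


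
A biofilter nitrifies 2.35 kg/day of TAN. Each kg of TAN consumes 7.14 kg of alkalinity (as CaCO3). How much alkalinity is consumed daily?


Alkalinity factor: 7.14 kg CaCO3 consumed per kg TAN nitrified
alk = 2.35 kg TAN * 7.14 = 16.779 kg CaCO3/day

16.779 kg CaCO3/day


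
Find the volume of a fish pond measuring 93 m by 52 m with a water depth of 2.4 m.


Base area = L * W = 93 * 52 = 4836 m^2
Volume = area * depth = 4836 * 2.4 = 11606.4 m^3

11606.4 m^3


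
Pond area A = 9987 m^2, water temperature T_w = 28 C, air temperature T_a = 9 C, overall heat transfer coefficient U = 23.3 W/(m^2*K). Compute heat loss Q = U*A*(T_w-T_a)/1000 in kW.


Temperature difference dT = 28 - 9 = 19 K
Heat loss (W) = U * A * dT = 23.3 * 9987 * 19 = 4421244.9 W
Convert to kW: 4421244.9 / 1000 = 4421.2449 kW

4421.2449 kW


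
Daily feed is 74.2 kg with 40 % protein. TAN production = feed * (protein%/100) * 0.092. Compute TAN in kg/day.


Protein in feed = 74.2 * 40/100 = 29.68 kg/day
TAN = protein * 0.092 = 29.68 * 0.092 = 2.73056 kg/day

2.73056 kg/day


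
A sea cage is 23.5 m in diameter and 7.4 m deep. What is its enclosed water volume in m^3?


r = d/2 = 23.5/2 = 11.75 m
Base area = pi*r^2 = pi*11.75^2 = 433.73614 m^2
Volume = 433.73614 * 7.4 = 3209.65 m^3

3209.65 m^3


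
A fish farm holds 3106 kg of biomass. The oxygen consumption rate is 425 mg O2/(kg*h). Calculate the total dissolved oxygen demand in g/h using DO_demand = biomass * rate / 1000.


Total O2 consumption (mg/h) = 3106 kg * 425 mg/(kg*h) = 1320050 mg/h
Convert to g/h: 1320050 / 1000 = 1320.05 g/h

1320.05 g/h


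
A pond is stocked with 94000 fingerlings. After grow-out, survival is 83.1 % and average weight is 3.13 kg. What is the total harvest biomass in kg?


Survivors = 94000 * 83.1/100 = 78114 fish
Harvest biomass = survivors * W_f = 78114 * 3.13 = 244496.82 kg

244496.82 kg


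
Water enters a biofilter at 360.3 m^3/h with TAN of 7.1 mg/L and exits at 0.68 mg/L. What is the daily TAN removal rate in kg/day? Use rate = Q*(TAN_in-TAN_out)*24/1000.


Concentration drop: TAN_in - TAN_out = 7.1 - 0.68 = 6.42 mg/L
Hourly TAN removed = Q * dTAN = 360.3 m^3/h * 6.42 mg/L = 2313.126 g/h  (m^3/h * mg/L = g/h)
Daily TAN removed = 2313.126 * 24 = 55515.024 g/day
Convert to kg/day: 55515.024 / 1000 = 55.515024 kg/day

55.515024 kg/day


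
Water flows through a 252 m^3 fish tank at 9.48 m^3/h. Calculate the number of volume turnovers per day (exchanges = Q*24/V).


Daily flow volume = 9.48 m^3/h * 24 h = 227.52 m^3/day
Exchanges = daily flow / tank volume = 227.52 / 252 = 0.902857 exchanges/day

0.902857 exchanges/day


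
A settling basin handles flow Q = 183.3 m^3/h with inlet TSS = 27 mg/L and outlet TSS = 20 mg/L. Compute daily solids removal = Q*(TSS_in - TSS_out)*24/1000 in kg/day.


Concentration drop: TSS_in - TSS_out = 27 - 20 = 7 mg/L
Hourly solids removed = Q * dTSS = 183.3 m^3/h * 7 mg/L = 1283.1 g/h  (m^3/h * mg/L = g/h)
Daily solids removed = 1283.1 * 24 = 30794.4 g/day
Convert g to kg: 30794.4 / 1000 = 30.7944 kg/day

30.7944 kg/day


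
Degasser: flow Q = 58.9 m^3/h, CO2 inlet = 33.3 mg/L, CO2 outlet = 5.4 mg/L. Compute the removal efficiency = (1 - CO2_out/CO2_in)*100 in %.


CO2_out / CO2_in = 5.4 / 33.3 = 0.16216216
Fraction remaining = 0.16216216
efficiency = (1 - 0.16216216) * 100 = 83.7838 %

83.7838 %


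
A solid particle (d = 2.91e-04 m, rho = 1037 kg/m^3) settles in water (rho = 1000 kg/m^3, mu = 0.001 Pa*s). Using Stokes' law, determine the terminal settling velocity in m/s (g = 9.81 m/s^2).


Density difference: rho_p - rho_f = 1037 - 1000 = 37 kg/m^3
d^2 = (2.91e-04)^2 = 8.4681e-08 m^2
Numerator = (rho_p - rho_f) * g * d^2 = 37 * 9.81 * 8.4681e-08 = 3.0736663e-05
Denominator = 18 * mu = 18 * 0.001 = 0.018
v_s = 3.0736663e-05 / 0.018 = 0.00170759 m/s
Check: Re = rho_f * v_s * d / mu = 1000 * 0.00170759 * 2.91e-04 / 0.001 = 0.497 < 1, so Stokes' law applies.

0.00170759 m/s


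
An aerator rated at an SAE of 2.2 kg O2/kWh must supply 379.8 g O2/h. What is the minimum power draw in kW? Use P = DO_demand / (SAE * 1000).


SAE in g O2/kWh = 2.2 * 1000 = 2200 g/kWh
P = DO_demand / SAE_g = 379.8 / 2200 = 0.172636 kW

0.172636 kW


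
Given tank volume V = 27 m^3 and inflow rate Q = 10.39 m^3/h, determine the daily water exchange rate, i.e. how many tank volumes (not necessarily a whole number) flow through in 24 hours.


Daily flow volume = 10.39 m^3/h * 24 h = 249.36 m^3/day
Exchanges = daily flow / tank volume = 249.36 / 27 = 9.23556 exchanges/day

9.23556 exchanges/day


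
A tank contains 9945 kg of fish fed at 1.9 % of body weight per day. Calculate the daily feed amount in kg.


Feeding rate fraction = 1.9% / 100 = 0.019
Daily feed = 9945 kg * 0.019 = 188.955 kg/day

188.955 kg/day


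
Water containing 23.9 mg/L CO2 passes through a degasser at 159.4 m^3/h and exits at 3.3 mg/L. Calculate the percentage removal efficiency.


CO2_out / CO2_in = 3.3 / 23.9 = 0.13807531
Fraction remaining = 0.13807531
efficiency = (1 - 0.13807531) * 100 = 86.1925 %

86.1925 %


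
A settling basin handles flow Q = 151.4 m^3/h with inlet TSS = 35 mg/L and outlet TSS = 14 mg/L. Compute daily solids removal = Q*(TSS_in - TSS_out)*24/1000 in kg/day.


Concentration drop: TSS_in - TSS_out = 35 - 14 = 21 mg/L
Hourly solids removed = Q * dTSS = 151.4 m^3/h * 21 mg/L = 3179.4 g/h  (m^3/h * mg/L = g/h)
Daily solids removed = 3179.4 * 24 = 76305.6 g/day
Convert g to kg: 76305.6 / 1000 = 76.3056 kg/day

76.3056 kg/day


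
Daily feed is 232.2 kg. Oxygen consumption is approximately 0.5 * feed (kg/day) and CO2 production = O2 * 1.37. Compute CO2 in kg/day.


O2 = 232.2 * 0.5 = 116.1
CO2 = 116.1 * 1.37 = 159.057

159.057 kg/day


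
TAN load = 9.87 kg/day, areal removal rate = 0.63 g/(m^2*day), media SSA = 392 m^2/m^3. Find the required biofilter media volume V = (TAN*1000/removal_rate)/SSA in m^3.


A = 9.87*1000 / 0.63 = 15666.667 m^2
V = 15666.667 / 392 = 39.966

39.966 m^3


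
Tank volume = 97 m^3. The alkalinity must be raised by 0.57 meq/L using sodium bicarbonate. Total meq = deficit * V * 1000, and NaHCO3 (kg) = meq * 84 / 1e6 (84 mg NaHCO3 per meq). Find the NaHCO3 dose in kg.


Tank volume in L = 97 m^3 * 1000 = 97000 L
Total meq required = 0.57 meq/L * 97000 L = 55290 meq
NaHCO3 mass = 55290 meq * 84 mg/meq / 1e6 = 4.64436 kg

4.64436 kg


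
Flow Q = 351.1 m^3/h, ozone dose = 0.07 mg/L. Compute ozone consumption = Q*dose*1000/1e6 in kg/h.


O3 demand (mg/h) = Q * dose * 1000 = 351.1 * 0.07 * 1000 = 24577 mg/h
Convert mg to kg: 24577 / 1e6 = 0.024577 kg/h

0.024577 kg/h


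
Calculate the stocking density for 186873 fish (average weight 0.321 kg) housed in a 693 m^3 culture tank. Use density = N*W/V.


Total biomass = 186873 fish * 0.321 kg = 59986.233 kg
Density = total biomass / volume = 59986.233 / 693 = 86.5602 kg/m^3

86.5602 kg/m^3


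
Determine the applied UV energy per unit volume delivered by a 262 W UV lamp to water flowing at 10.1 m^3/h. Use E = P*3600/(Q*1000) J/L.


Energy delivered per hour = 262 W * 3600 s = 943200 J/h
Volume treated per hour = 10.1 m^3/h * 1000 = 10100 L/h
dose = 943200 / 10100 = 93.3861 J/L

93.3861 J/L


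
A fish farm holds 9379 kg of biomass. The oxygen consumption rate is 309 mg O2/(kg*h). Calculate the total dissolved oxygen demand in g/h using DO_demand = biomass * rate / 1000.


Total O2 consumption (mg/h) = 9379 kg * 309 mg/(kg*h) = 2898111 mg/h
Convert to g/h: 2898111 / 1000 = 2898.111 g/h

2898.111 g/h


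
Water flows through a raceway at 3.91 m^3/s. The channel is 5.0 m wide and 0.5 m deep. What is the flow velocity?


Cross-sectional area = W * d = 5.0 * 0.5 = 2.5 m^2
Velocity = Q / A = 3.91 / 2.5 = 1.564 m/s

1.564 m/s


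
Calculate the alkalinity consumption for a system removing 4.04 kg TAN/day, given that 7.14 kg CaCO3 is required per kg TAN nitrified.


Alkalinity factor: 7.14 kg CaCO3 consumed per kg TAN nitrified
alk = 4.04 kg TAN * 7.14 = 28.8456 kg CaCO3/day

28.8456 kg CaCO3/day


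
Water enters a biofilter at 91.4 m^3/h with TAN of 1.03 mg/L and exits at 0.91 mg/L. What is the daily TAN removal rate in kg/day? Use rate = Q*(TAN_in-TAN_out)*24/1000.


Concentration drop: TAN_in - TAN_out = 1.03 - 0.91 = 0.12 mg/L
Hourly TAN removed = Q * dTAN = 91.4 m^3/h * 0.12 mg/L = 10.968 g/h  (m^3/h * mg/L = g/h)
Daily TAN removed = 10.968 * 24 = 263.232 g/day
Convert to kg/day: 263.232 / 1000 = 0.263232 kg/day

0.263232 kg/day


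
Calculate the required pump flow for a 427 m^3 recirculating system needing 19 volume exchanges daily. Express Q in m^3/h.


Daily recirculation volume = 427 m^3 * 19 = 8113 m^3/day
Flow rate Q = daily volume / 24 h = 8113 / 24 = 338.042 m^3/h

338.042 m^3/h


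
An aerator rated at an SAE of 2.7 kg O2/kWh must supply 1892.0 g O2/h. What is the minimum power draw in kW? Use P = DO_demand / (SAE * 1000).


SAE in g O2/kWh = 2.7 * 1000 = 2700 g/kWh
P = DO_demand / SAE_g = 1892.0 / 2700 = 0.700741 kW

0.700741 kW


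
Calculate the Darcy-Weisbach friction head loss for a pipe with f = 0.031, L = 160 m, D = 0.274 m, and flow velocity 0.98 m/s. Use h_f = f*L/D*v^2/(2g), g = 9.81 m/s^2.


v^2 = 0.98^2 = 0.9604 m^2/s^2
L/D = 160/0.274 = 583.94161
h_f = f*(L/D)*v^2/(2g) = 0.031 * 583.94161 * 0.9604 / 19.62 = 0.886103 m

0.886103 m


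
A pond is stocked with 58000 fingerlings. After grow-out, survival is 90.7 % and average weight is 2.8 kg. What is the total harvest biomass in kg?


Survivors = 58000 * 90.7/100 = 52606 fish
Harvest biomass = survivors * W_f = 52606 * 2.8 = 147296.8 kg

147296.8 kg


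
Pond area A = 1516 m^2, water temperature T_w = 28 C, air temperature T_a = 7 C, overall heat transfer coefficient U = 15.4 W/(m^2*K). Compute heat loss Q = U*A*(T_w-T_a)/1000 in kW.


Temperature difference dT = 28 - 7 = 21 K
Heat loss (W) = U * A * dT = 15.4 * 1516 * 21 = 490274.4 W
Convert to kW: 490274.4 / 1000 = 490.2744 kW

490.2744 kW


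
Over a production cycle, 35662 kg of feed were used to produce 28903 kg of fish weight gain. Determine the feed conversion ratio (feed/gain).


FCR = feed consumed / weight gained
FCR = 35662 kg / 28903 kg = 1.23385

1.23385


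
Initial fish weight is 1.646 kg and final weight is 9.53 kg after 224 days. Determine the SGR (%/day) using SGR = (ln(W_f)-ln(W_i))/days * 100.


ln(W_f) = ln(9.53) = 2.2544447
ln(W_i) = ln(1.646) = 0.4983481
ln(W_f) - ln(W_i) = 2.2544447 - 0.4983481 = 1.7560966
SGR = 1.7560966 / 224 * 100 = 0.783972 %/day

0.783972 %/day


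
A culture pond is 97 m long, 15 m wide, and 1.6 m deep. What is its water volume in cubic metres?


Base area = L * W = 97 * 15 = 1455 m^2
Volume = area * depth = 1455 * 1.6 = 2328 m^3

2328 m^3


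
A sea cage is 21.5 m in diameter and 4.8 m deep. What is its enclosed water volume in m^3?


r = d/2 = 21.5/2 = 10.75 m
Base area = pi*r^2 = pi*10.75^2 = 363.0503 m^2
Volume = 363.0503 * 4.8 = 1742.64 m^3

1742.64 m^3


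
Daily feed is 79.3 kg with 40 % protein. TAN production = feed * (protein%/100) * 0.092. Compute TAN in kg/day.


Protein in feed = 79.3 * 40/100 = 31.72 kg/day
TAN = protein * 0.092 = 31.72 * 0.092 = 2.91824 kg/day

2.91824 kg/day


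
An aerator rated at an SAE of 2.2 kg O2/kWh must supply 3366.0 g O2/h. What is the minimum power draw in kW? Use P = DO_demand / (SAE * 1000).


SAE in g O2/kWh = 2.2 * 1000 = 2200 g/kWh
P = DO_demand / SAE_g = 3366.0 / 2200 = 1.53 kW

1.53 kW


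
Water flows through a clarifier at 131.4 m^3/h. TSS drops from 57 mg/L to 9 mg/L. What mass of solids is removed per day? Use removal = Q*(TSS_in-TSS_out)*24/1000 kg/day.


Concentration drop: TSS_in - TSS_out = 57 - 9 = 48 mg/L
Hourly solids removed = Q * dTSS = 131.4 m^3/h * 48 mg/L = 6307.2 g/h  (m^3/h * mg/L = g/h)
Daily solids removed = 6307.2 * 24 = 151372.8 g/day
Convert g to kg: 151372.8 / 1000 = 151.3728 kg/day

151.3728 kg/day


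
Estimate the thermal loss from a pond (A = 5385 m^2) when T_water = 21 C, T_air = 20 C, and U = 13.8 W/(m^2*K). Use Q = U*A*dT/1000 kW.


Temperature difference dT = 21 - 20 = 1 K
Heat loss (W) = U * A * dT = 13.8 * 5385 * 1 = 74313 W
Convert to kW: 74313 / 1000 = 74.313 kW

74.313 kW


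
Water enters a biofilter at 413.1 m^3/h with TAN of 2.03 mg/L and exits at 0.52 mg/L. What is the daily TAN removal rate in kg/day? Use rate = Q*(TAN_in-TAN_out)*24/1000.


Concentration drop: TAN_in - TAN_out = 2.03 - 0.52 = 1.51 mg/L
Hourly TAN removed = Q * dTAN = 413.1 m^3/h * 1.51 mg/L = 623.781 g/h  (m^3/h * mg/L = g/h)
Daily TAN removed = 623.781 * 24 = 14970.744 g/day
Convert to kg/day: 14970.744 / 1000 = 14.970744 kg/day

14.970744 kg/day


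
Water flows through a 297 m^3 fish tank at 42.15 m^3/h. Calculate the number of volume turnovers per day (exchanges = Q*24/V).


Daily flow volume = 42.15 m^3/h * 24 h = 1011.6 m^3/day
Exchanges = daily flow / tank volume = 1011.6 / 297 = 3.40606 exchanges/day

3.40606 exchanges/day


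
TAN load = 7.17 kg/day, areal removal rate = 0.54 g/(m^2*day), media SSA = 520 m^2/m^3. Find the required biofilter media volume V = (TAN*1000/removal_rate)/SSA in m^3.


A = 7.17*1000 / 0.54 = 13277.778 m^2
V = 13277.778 / 520 = 25.5342

25.5342 m^3


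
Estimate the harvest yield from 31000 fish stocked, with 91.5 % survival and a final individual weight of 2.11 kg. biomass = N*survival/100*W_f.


Survivors = 31000 * 91.5/100 = 28365 fish
Harvest biomass = survivors * W_f = 28365 * 2.11 = 59850.15 kg

59850.15 kg


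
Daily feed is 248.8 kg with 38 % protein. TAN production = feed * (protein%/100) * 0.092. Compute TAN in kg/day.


Protein in feed = 248.8 * 38/100 = 94.544 kg/day
TAN = protein * 0.092 = 94.544 * 0.092 = 8.698048 kg/day

8.698048 kg/day


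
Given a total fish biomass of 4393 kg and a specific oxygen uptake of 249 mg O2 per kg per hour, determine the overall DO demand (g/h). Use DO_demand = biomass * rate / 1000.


Total O2 consumption (mg/h) = 4393 kg * 249 mg/(kg*h) = 1093857 mg/h
Convert to g/h: 1093857 / 1000 = 1093.857 g/h

1093.857 g/h


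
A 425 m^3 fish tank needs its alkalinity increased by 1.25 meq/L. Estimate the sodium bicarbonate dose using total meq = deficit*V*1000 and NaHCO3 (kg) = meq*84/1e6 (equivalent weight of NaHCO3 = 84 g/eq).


Tank volume in L = 425 m^3 * 1000 = 425000 L
Total meq required = 1.25 meq/L * 425000 L = 531250 meq
NaHCO3 mass = 531250 meq * 84 mg/meq / 1e6 = 44.625 kg

44.625 kg


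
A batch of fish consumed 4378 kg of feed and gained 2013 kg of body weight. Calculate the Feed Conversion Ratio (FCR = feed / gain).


FCR = feed consumed / weight gained
FCR = 4378 kg / 2013 kg = 2.17486

2.17486


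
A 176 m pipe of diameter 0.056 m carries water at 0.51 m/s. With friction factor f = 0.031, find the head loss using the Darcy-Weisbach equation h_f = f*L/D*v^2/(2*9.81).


v^2 = 0.51^2 = 0.2601 m^2/s^2
L/D = 176/0.056 = 3142.8571
h_f = f*(L/D)*v^2/(2g) = 0.031 * 3142.8571 * 0.2601 / 19.62 = 1.2916 m

1.2916 m


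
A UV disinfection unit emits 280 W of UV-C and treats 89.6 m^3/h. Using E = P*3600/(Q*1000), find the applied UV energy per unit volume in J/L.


Energy delivered per hour = 280 W * 3600 s = 1008000 J/h
Volume treated per hour = 89.6 m^3/h * 1000 = 89600 L/h
dose = 1008000 / 89600 = 11.25 J/L

11.25 J/L


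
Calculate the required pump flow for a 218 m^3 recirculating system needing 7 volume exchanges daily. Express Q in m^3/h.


Daily recirculation volume = 218 m^3 * 7 = 1526 m^3/day
Flow rate Q = daily volume / 24 h = 1526 / 24 = 63.5833 m^3/h

63.5833 m^3/h


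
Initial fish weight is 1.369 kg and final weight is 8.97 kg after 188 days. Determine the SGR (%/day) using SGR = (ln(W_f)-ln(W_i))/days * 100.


ln(W_f) = ln(8.97) = 2.1938857
ln(W_i) = ln(1.369) = 0.31408055
ln(W_f) - ln(W_i) = 2.1938857 - 0.31408055 = 1.8798052
SGR = 1.8798052 / 188 * 100 = 0.999896 %/day

0.999896 %/day


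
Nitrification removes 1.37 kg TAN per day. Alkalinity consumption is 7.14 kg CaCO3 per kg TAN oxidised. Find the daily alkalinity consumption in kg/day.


Alkalinity factor: 7.14 kg CaCO3 consumed per kg TAN nitrified
alk = 1.37 kg TAN * 7.14 = 9.7818 kg CaCO3/day

9.7818 kg CaCO3/day


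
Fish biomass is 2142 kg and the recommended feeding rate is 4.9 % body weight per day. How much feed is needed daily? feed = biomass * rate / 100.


Feeding rate fraction = 4.9% / 100 = 0.049
Daily feed = 2142 kg * 0.049 = 104.958 kg/day

104.958 kg/day


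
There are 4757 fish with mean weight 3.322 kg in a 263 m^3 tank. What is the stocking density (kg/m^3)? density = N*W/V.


Total biomass = 4757 fish * 3.322 kg = 15802.754 kg
Density = total biomass / volume = 15802.754 / 263 = 60.0865 kg/m^3

60.0865 kg/m^3


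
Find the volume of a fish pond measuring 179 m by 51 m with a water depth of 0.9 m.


Base area = L * W = 179 * 51 = 9129 m^2
Volume = area * depth = 9129 * 0.9 = 8216.1 m^3

8216.1 m^3


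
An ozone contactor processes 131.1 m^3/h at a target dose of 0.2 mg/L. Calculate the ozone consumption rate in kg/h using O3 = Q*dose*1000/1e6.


O3 demand (mg/h) = Q * dose * 1000 = 131.1 * 0.2 * 1000 = 26220 mg/h
Convert mg to kg: 26220 / 1e6 = 0.02622 kg/h

0.02622 kg/h


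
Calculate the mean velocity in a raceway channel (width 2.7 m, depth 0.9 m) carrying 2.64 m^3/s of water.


Cross-sectional area = W * d = 2.7 * 0.9 = 2.43 m^2
Velocity = Q / A = 2.64 / 2.43 = 1.08642 m/s

1.08642 m/s


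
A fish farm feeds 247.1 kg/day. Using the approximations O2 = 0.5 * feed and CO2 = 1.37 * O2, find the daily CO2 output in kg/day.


O2 = 247.1 * 0.5 = 123.55
CO2 = 123.55 * 1.37 = 169.2635

169.2635 kg/day


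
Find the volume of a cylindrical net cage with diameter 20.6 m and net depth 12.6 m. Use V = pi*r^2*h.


r = d/2 = 20.6/2 = 10.3 m
Base area = pi*r^2 = pi*10.3^2 = 333.29156 m^2
Volume = 333.29156 * 12.6 = 4199.47 m^3

4199.47 m^3


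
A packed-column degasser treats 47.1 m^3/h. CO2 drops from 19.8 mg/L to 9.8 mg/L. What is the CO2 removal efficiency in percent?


CO2_out / CO2_in = 9.8 / 19.8 = 0.49494949
Fraction remaining = 0.49494949
efficiency = (1 - 0.49494949) * 100 = 50.5051 %

50.5051 %


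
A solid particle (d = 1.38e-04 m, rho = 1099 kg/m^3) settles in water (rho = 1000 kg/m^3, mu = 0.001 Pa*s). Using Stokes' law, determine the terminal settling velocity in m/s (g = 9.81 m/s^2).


Density difference: rho_p - rho_f = 1099 - 1000 = 99 kg/m^3
d^2 = (1.38e-04)^2 = 1.9044e-08 m^2
Numerator = (rho_p - rho_f) * g * d^2 = 99 * 9.81 * 1.9044e-08 = 1.8495342e-05
Denominator = 18 * mu = 18 * 0.001 = 0.018
v_s = 1.8495342e-05 / 0.018 = 0.00102752 m/s
Check: Re = rho_f * v_s * d / mu = 1000 * 0.00102752 * 1.38e-04 / 0.001 = 0.142 < 1, so Stokes' law applies.

0.00102752 m/s


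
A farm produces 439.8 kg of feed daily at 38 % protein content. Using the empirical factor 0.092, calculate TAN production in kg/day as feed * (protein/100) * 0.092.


Protein in feed = 439.8 * 38/100 = 167.124 kg/day
TAN = protein * 0.092 = 167.124 * 0.092 = 15.375408 kg/day

15.375408 kg/day


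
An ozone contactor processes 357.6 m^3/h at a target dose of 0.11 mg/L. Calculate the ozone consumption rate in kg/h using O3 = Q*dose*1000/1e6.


O3 demand (mg/h) = Q * dose * 1000 = 357.6 * 0.11 * 1000 = 39336 mg/h
Convert mg to kg: 39336 / 1e6 = 0.039336 kg/h

0.039336 kg/h


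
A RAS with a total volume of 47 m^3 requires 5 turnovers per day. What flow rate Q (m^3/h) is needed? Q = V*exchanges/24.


Daily recirculation volume = 47 m^3 * 5 = 235 m^3/day
Flow rate Q = daily volume / 24 h = 235 / 24 = 9.79167 m^3/h

9.79167 m^3/h


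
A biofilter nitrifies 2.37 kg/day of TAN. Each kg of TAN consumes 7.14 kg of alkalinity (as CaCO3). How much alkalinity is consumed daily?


Alkalinity factor: 7.14 kg CaCO3 consumed per kg TAN nitrified
alk = 2.37 kg TAN * 7.14 = 16.9218 kg CaCO3/day

16.9218 kg CaCO3/day


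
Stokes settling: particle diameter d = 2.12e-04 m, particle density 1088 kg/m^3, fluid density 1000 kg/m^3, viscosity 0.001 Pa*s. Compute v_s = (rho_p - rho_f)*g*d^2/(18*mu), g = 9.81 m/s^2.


Density difference: rho_p - rho_f = 1088 - 1000 = 88 kg/m^3
d^2 = (2.12e-04)^2 = 4.4944e-08 m^2
Numerator = (rho_p - rho_f) * g * d^2 = 88 * 9.81 * 4.4944e-08 = 3.8799256e-05
Denominator = 18 * mu = 18 * 0.001 = 0.018
v_s = 3.8799256e-05 / 0.018 = 0.00215551 m/s
Check: Re = rho_f * v_s * d / mu = 1000 * 0.00215551 * 2.12e-04 / 0.001 = 0.457 < 1, so Stokes' law applies.

0.00215551 m/s


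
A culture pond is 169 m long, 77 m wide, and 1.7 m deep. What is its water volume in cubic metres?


Base area = L * W = 169 * 77 = 13013 m^2
Volume = area * depth = 13013 * 1.7 = 22122.1 m^3

22122.1 m^3


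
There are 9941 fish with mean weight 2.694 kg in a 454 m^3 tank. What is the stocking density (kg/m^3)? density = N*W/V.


Total biomass = 9941 fish * 2.694 kg = 26781.054 kg
Density = total biomass / volume = 26781.054 / 454 = 58.9891 kg/m^3

58.9891 kg/m^3


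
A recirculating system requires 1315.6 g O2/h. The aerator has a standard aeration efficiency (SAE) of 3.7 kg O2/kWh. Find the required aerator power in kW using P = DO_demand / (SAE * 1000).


SAE in g O2/kWh = 3.7 * 1000 = 3700 g/kWh
P = DO_demand / SAE_g = 1315.6 / 3700 = 0.355568 kW

0.355568 kW


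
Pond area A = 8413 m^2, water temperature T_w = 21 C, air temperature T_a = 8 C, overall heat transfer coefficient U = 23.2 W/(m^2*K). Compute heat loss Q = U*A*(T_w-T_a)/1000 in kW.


Temperature difference dT = 21 - 8 = 13 K
Heat loss (W) = U * A * dT = 23.2 * 8413 * 13 = 2537360.8 W
Convert to kW: 2537360.8 / 1000 = 2537.3608 kW

2537.3608 kW


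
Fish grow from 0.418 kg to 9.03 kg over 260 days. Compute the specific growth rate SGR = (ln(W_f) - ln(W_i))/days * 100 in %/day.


ln(W_f) = ln(9.03) = 2.2005524
ln(W_i) = ln(0.418) = -0.87227385
ln(W_f) - ln(W_i) = 2.2005524 - -0.87227385 = 3.0728262
SGR = 3.0728262 / 260 * 100 = 1.18186 %/day

1.18186 %/day


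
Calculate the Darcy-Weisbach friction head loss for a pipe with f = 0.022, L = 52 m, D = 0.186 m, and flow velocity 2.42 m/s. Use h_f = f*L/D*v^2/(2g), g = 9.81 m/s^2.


v^2 = 2.42^2 = 5.8564 m^2/s^2
L/D = 52/0.186 = 279.56989
h_f = f*(L/D)*v^2/(2g) = 0.022 * 279.56989 * 5.8564 / 19.62 = 1.83588 m

1.83588 m


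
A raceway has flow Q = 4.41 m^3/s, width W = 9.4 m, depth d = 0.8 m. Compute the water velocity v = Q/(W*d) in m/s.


Cross-sectional area = W * d = 9.4 * 0.8 = 7.52 m^2
Velocity = Q / A = 4.41 / 7.52 = 0.586436 m/s

0.586436 m/s


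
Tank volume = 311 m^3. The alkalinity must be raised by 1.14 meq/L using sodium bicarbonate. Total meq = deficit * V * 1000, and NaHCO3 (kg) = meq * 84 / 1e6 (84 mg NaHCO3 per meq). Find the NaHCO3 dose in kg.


Tank volume in L = 311 m^3 * 1000 = 311000 L
Total meq required = 1.14 meq/L * 311000 L = 354540 meq
NaHCO3 mass = 354540 meq * 84 mg/meq / 1e6 = 29.7814 kg

29.7814 kg


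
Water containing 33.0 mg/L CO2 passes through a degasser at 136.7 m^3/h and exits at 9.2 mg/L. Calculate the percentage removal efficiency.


CO2_out / CO2_in = 9.2 / 33.0 = 0.27878788
Fraction remaining = 0.27878788
efficiency = (1 - 0.27878788) * 100 = 72.1212 %

72.1212 %


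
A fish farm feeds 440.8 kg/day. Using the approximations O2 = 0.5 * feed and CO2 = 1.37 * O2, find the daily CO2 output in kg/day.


O2 = 440.8 * 0.5 = 220.4
CO2 = 220.4 * 1.37 = 301.948

301.948 kg/day


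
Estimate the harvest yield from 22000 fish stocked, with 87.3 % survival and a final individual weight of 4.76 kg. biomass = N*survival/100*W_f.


Survivors = 22000 * 87.3/100 = 19206 fish
Harvest biomass = survivors * W_f = 19206 * 4.76 = 91420.56 kg

91420.56 kg


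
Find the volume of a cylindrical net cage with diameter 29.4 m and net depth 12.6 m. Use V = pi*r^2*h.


r = d/2 = 29.4/2 = 14.7 m
Base area = pi*r^2 = pi*14.7^2 = 678.86676 m^2
Volume = 678.86676 * 12.6 = 8553.72 m^3

8553.72 m^3


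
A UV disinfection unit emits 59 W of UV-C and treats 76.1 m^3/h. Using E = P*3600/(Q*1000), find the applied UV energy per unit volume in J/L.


Energy delivered per hour = 59 W * 3600 s = 212400 J/h
Volume treated per hour = 76.1 m^3/h * 1000 = 76100 L/h
dose = 212400 / 76100 = 2.79106 J/L

2.79106 J/L


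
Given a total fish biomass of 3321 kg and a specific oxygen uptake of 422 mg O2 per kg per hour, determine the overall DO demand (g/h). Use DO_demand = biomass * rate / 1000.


Total O2 consumption (mg/h) = 3321 kg * 422 mg/(kg*h) = 1401462 mg/h
Convert to g/h: 1401462 / 1000 = 1401.462 g/h

1401.462 g/h


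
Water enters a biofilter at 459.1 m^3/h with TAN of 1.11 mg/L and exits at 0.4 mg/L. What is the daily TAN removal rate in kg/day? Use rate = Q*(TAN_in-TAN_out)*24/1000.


Concentration drop: TAN_in - TAN_out = 1.11 - 0.4 = 0.71 mg/L
Hourly TAN removed = Q * dTAN = 459.1 m^3/h * 0.71 mg/L = 325.961 g/h  (m^3/h * mg/L = g/h)
Daily TAN removed = 325.961 * 24 = 7823.064 g/day
Convert to kg/day: 7823.064 / 1000 = 7.823064 kg/day

7.823064 kg/day


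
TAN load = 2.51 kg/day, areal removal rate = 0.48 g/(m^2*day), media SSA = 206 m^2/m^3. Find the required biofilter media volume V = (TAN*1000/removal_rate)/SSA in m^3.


A = 2.51*1000 / 0.48 = 5229.1667 m^2
V = 5229.1667 / 206 = 25.3843

25.3843 m^3


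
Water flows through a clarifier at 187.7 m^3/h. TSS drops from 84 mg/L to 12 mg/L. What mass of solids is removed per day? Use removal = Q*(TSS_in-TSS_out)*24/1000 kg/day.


Concentration drop: TSS_in - TSS_out = 84 - 12 = 72 mg/L
Hourly solids removed = Q * dTSS = 187.7 m^3/h * 72 mg/L = 13514.4 g/h  (m^3/h * mg/L = g/h)
Daily solids removed = 13514.4 * 24 = 324345.6 g/day
Convert g to kg: 324345.6 / 1000 = 324.3456 kg/day

324.3456 kg/day


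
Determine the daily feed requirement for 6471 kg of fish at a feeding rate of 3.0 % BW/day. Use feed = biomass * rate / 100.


Feeding rate fraction = 3.0% / 100 = 0.03
Daily feed = 6471 kg * 0.03 = 194.13 kg/day

194.13 kg/day


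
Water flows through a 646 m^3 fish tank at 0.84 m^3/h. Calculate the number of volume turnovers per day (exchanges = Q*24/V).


Daily flow volume = 0.84 m^3/h * 24 h = 20.16 m^3/day
Exchanges = daily flow / tank volume = 20.16 / 646 = 0.0312074 exchanges/day

0.0312074 exchanges/day


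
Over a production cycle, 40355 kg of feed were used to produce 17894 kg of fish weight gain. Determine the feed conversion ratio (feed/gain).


FCR = feed consumed / weight gained
FCR = 40355 kg / 17894 kg = 2.25523

2.25523


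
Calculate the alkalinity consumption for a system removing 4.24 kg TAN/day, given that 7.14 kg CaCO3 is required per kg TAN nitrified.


Alkalinity factor: 7.14 kg CaCO3 consumed per kg TAN nitrified
alk = 4.24 kg TAN * 7.14 = 30.2736 kg CaCO3/day

30.2736 kg CaCO3/day


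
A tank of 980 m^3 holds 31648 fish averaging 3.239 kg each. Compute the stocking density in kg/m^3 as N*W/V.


Total biomass = 31648 fish * 3.239 kg = 102507.872 kg
Density = total biomass / volume = 102507.872 / 980 = 104.6 kg/m^3

104.6 kg/m^3


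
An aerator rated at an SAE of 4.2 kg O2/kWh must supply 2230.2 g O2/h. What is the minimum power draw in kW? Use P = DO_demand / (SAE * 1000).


SAE in g O2/kWh = 4.2 * 1000 = 4200 g/kWh
P = DO_demand / SAE_g = 2230.2 / 4200 = 0.531 kW

0.531 kW


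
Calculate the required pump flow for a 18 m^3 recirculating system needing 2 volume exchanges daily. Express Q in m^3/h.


Daily recirculation volume = 18 m^3 * 2 = 36 m^3/day
Flow rate Q = daily volume / 24 h = 36 / 24 = 1.5 m^3/h

1.5 m^3/h


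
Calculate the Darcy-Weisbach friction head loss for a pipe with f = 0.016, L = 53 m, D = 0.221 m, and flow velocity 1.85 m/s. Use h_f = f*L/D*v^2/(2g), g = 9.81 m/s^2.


v^2 = 1.85^2 = 3.4225 m^2/s^2
L/D = 53/0.221 = 239.819
h_f = f*(L/D)*v^2/(2g) = 0.016 * 239.819 * 3.4225 / 19.62 = 0.669342 m

0.669342 m


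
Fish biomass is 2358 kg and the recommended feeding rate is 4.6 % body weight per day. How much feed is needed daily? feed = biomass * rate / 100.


Feeding rate fraction = 4.6% / 100 = 0.046
Daily feed = 2358 kg * 0.046 = 108.468 kg/day

108.468 kg/day


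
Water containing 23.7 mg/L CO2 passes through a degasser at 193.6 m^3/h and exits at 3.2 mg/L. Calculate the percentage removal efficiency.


CO2_out / CO2_in = 3.2 / 23.7 = 0.1350211
Fraction remaining = 0.1350211
efficiency = (1 - 0.1350211) * 100 = 86.4979 %

86.4979 %


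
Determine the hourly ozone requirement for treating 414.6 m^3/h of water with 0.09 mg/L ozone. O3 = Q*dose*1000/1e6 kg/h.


O3 demand (mg/h) = Q * dose * 1000 = 414.6 * 0.09 * 1000 = 37314 mg/h
Convert mg to kg: 37314 / 1e6 = 0.037314 kg/h

0.037314 kg/h


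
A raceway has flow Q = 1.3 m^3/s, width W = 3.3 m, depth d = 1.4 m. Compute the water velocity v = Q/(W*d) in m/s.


Cross-sectional area = W * d = 3.3 * 1.4 = 4.62 m^2
Velocity = Q / A = 1.3 / 4.62 = 0.281385 m/s

0.281385 m/s


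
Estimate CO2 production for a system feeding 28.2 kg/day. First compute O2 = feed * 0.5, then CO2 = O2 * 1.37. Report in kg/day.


O2 = 28.2 * 0.5 = 14.1
CO2 = 14.1 * 1.37 = 19.317

19.317 kg/day


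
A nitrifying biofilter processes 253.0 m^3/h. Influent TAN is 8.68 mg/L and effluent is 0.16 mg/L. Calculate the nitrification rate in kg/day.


Concentration drop: TAN_in - TAN_out = 8.68 - 0.16 = 8.52 mg/L
Hourly TAN removed = Q * dTAN = 253.0 m^3/h * 8.52 mg/L = 2155.56 g/h  (m^3/h * mg/L = g/h)
Daily TAN removed = 2155.56 * 24 = 51733.44 g/day
Convert to kg/day: 51733.44 / 1000 = 51.73344 kg/day

51.73344 kg/day


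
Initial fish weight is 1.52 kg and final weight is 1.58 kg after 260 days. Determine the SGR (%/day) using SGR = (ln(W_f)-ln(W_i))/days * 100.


ln(W_f) = ln(1.58) = 0.45742485
ln(W_i) = ln(1.52) = 0.41871033
ln(W_f) - ln(W_i) = 0.45742485 - 0.41871033 = 0.03871452
SGR = 0.03871452 / 260 * 100 = 0.0148902 %/day

0.0148902 %/day


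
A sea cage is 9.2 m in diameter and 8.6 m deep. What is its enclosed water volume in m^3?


r = d/2 = 9.2/2 = 4.6 m
Base area = pi*r^2 = pi*4.6^2 = 66.476101 m^2
Volume = 66.476101 * 8.6 = 571.694 m^3

571.694 m^3


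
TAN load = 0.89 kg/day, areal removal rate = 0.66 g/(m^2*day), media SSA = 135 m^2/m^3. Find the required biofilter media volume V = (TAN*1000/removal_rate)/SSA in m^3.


A = 0.89*1000 / 0.66 = 1348.4848 m^2
V = 1348.4848 / 135 = 9.98878

9.98878 m^3


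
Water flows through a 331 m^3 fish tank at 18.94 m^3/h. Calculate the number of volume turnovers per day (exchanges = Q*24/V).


Daily flow volume = 18.94 m^3/h * 24 h = 454.56 m^3/day
Exchanges = daily flow / tank volume = 454.56 / 331 = 1.37329 exchanges/day

1.37329 exchanges/day


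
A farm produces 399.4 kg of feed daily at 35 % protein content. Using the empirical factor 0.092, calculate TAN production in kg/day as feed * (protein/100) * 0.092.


Protein in feed = 399.4 * 35/100 = 139.79 kg/day
TAN = protein * 0.092 = 139.79 * 0.092 = 12.86068 kg/day

12.86068 kg/day


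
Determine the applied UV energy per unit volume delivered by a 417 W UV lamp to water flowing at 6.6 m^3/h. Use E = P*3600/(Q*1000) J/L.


Energy delivered per hour = 417 W * 3600 s = 1501200 J/h
Volume treated per hour = 6.6 m^3/h * 1000 = 6600 L/h
dose = 1501200 / 6600 = 227.455 J/L

227.455 J/L
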